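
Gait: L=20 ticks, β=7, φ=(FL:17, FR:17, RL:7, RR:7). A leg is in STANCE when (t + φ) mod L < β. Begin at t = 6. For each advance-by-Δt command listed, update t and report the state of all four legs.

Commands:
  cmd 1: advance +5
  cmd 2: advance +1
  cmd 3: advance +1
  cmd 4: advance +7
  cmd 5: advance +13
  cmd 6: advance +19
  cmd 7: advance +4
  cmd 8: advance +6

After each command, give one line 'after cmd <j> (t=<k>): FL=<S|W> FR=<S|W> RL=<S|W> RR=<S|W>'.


start t=6: FL=S FR=S RL=W RR=W
cmd 1: advance +5 → t=11, phase=(8,8,18,18) → FL=W FR=W RL=W RR=W
cmd 2: advance +1 → t=12, phase=(9,9,19,19) → FL=W FR=W RL=W RR=W
cmd 3: advance +1 → t=13, phase=(10,10,0,0) → FL=W FR=W RL=S RR=S
cmd 4: advance +7 → t=20, phase=(17,17,7,7) → FL=W FR=W RL=W RR=W
cmd 5: advance +13 → t=33, phase=(10,10,0,0) → FL=W FR=W RL=S RR=S
cmd 6: advance +19 → t=52, phase=(9,9,19,19) → FL=W FR=W RL=W RR=W
cmd 7: advance +4 → t=56, phase=(13,13,3,3) → FL=W FR=W RL=S RR=S
cmd 8: advance +6 → t=62, phase=(19,19,9,9) → FL=W FR=W RL=W RR=W

after cmd 1 (t=11): FL=W FR=W RL=W RR=W
after cmd 2 (t=12): FL=W FR=W RL=W RR=W
after cmd 3 (t=13): FL=W FR=W RL=S RR=S
after cmd 4 (t=20): FL=W FR=W RL=W RR=W
after cmd 5 (t=33): FL=W FR=W RL=S RR=S
after cmd 6 (t=52): FL=W FR=W RL=W RR=W
after cmd 7 (t=56): FL=W FR=W RL=S RR=S
after cmd 8 (t=62): FL=W FR=W RL=W RR=W


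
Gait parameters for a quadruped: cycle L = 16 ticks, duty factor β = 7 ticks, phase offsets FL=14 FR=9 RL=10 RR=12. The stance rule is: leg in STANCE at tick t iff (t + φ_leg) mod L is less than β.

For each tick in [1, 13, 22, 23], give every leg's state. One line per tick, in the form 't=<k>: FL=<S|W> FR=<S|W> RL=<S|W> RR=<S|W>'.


t=1: phase=(15,10,11,13) vs β=7 → FL=W FR=W RL=W RR=W
t=13: phase=(11,6,7,9) vs β=7 → FL=W FR=S RL=W RR=W
t=22: phase=(4,15,0,2) vs β=7 → FL=S FR=W RL=S RR=S
t=23: phase=(5,0,1,3) vs β=7 → FL=S FR=S RL=S RR=S

t=1: FL=W FR=W RL=W RR=W
t=13: FL=W FR=S RL=W RR=W
t=22: FL=S FR=W RL=S RR=S
t=23: FL=S FR=S RL=S RR=S


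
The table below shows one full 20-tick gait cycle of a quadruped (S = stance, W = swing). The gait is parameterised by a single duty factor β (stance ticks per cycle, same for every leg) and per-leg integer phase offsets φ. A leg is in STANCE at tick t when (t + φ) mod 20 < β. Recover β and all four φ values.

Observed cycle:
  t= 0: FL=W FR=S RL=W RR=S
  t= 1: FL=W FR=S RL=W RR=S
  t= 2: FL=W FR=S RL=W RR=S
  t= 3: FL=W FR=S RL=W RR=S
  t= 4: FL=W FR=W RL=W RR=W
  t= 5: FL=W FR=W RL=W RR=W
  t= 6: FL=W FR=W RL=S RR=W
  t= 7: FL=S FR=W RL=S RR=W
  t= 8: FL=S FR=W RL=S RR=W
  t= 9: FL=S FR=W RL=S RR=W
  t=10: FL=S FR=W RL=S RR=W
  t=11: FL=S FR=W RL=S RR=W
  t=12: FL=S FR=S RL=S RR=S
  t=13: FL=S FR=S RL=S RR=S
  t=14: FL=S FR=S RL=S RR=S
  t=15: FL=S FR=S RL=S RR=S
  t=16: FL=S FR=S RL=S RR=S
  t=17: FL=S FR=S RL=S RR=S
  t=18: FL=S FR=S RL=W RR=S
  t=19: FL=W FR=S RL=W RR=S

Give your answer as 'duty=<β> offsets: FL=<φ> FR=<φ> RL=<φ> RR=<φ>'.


duty=12 offsets: FL=13 FR=8 RL=14 RR=8

duty β = stance ticks per leg = 12
FL: stance ticks = 12; W→S at t=7 → φ=13
FR: stance ticks = 12; W→S at t=12 → φ=8
RL: stance ticks = 12; W→S at t=6 → φ=14
RR: stance ticks = 12; W→S at t=12 → φ=8


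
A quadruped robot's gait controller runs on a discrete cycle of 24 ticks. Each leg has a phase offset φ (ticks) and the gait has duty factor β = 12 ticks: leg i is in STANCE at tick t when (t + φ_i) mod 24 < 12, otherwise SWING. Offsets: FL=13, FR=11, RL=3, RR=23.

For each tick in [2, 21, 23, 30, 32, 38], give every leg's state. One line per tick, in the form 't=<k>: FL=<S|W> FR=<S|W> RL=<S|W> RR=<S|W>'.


t=2: FL=W FR=W RL=S RR=S
t=21: FL=S FR=S RL=S RR=W
t=23: FL=W FR=S RL=S RR=W
t=30: FL=W FR=W RL=S RR=S
t=32: FL=W FR=W RL=S RR=S
t=38: FL=S FR=S RL=W RR=W

t=2: phase=(15,13,5,1) vs β=12 → FL=W FR=W RL=S RR=S
t=21: phase=(10,8,0,20) vs β=12 → FL=S FR=S RL=S RR=W
t=23: phase=(12,10,2,22) vs β=12 → FL=W FR=S RL=S RR=W
t=30: phase=(19,17,9,5) vs β=12 → FL=W FR=W RL=S RR=S
t=32: phase=(21,19,11,7) vs β=12 → FL=W FR=W RL=S RR=S
t=38: phase=(3,1,17,13) vs β=12 → FL=S FR=S RL=W RR=W


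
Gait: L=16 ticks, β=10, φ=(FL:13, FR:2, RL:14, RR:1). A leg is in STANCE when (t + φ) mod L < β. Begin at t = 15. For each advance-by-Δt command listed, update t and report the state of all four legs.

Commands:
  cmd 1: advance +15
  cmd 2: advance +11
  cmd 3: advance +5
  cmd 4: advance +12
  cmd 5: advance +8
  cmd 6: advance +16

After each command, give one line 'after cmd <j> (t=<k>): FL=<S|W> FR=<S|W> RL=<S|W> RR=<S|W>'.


after cmd 1 (t=30): FL=W FR=S RL=W RR=W
after cmd 2 (t=41): FL=S FR=W RL=S RR=W
after cmd 3 (t=46): FL=W FR=S RL=W RR=W
after cmd 4 (t=58): FL=S FR=W RL=S RR=W
after cmd 5 (t=66): FL=W FR=S RL=S RR=S
after cmd 6 (t=82): FL=W FR=S RL=S RR=S

start t=15: FL=W FR=S RL=W RR=S
cmd 1: advance +15 → t=30, phase=(11,0,12,15) → FL=W FR=S RL=W RR=W
cmd 2: advance +11 → t=41, phase=(6,11,7,10) → FL=S FR=W RL=S RR=W
cmd 3: advance +5 → t=46, phase=(11,0,12,15) → FL=W FR=S RL=W RR=W
cmd 4: advance +12 → t=58, phase=(7,12,8,11) → FL=S FR=W RL=S RR=W
cmd 5: advance +8 → t=66, phase=(15,4,0,3) → FL=W FR=S RL=S RR=S
cmd 6: advance +16 → t=82, phase=(15,4,0,3) → FL=W FR=S RL=S RR=S


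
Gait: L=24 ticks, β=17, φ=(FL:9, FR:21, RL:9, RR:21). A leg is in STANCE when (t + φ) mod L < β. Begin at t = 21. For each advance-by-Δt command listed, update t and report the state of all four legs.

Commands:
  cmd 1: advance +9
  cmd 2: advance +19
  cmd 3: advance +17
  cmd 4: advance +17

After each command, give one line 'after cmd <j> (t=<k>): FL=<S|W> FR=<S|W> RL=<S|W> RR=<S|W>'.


after cmd 1 (t=30): FL=S FR=S RL=S RR=S
after cmd 2 (t=49): FL=S FR=W RL=S RR=W
after cmd 3 (t=66): FL=S FR=S RL=S RR=S
after cmd 4 (t=83): FL=W FR=S RL=W RR=S

start t=21: FL=S FR=W RL=S RR=W
cmd 1: advance +9 → t=30, phase=(15,3,15,3) → FL=S FR=S RL=S RR=S
cmd 2: advance +19 → t=49, phase=(10,22,10,22) → FL=S FR=W RL=S RR=W
cmd 3: advance +17 → t=66, phase=(3,15,3,15) → FL=S FR=S RL=S RR=S
cmd 4: advance +17 → t=83, phase=(20,8,20,8) → FL=W FR=S RL=W RR=S


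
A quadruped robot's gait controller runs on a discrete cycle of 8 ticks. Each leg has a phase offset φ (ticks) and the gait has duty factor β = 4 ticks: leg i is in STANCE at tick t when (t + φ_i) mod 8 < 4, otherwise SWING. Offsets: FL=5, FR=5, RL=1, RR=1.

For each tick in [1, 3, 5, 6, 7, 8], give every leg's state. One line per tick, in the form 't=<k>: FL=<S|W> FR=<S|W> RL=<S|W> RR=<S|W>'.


t=1: phase=(6,6,2,2) vs β=4 → FL=W FR=W RL=S RR=S
t=3: phase=(0,0,4,4) vs β=4 → FL=S FR=S RL=W RR=W
t=5: phase=(2,2,6,6) vs β=4 → FL=S FR=S RL=W RR=W
t=6: phase=(3,3,7,7) vs β=4 → FL=S FR=S RL=W RR=W
t=7: phase=(4,4,0,0) vs β=4 → FL=W FR=W RL=S RR=S
t=8: phase=(5,5,1,1) vs β=4 → FL=W FR=W RL=S RR=S

t=1: FL=W FR=W RL=S RR=S
t=3: FL=S FR=S RL=W RR=W
t=5: FL=S FR=S RL=W RR=W
t=6: FL=S FR=S RL=W RR=W
t=7: FL=W FR=W RL=S RR=S
t=8: FL=W FR=W RL=S RR=S


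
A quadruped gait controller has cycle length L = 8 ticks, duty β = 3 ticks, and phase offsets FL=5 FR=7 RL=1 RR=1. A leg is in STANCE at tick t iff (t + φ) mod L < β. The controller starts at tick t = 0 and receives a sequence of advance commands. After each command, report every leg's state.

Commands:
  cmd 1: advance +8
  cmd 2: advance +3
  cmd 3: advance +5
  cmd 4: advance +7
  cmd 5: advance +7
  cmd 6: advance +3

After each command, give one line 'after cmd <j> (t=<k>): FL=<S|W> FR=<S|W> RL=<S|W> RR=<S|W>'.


after cmd 1 (t=8): FL=W FR=W RL=S RR=S
after cmd 2 (t=11): FL=S FR=S RL=W RR=W
after cmd 3 (t=16): FL=W FR=W RL=S RR=S
after cmd 4 (t=23): FL=W FR=W RL=S RR=S
after cmd 5 (t=30): FL=W FR=W RL=W RR=W
after cmd 6 (t=33): FL=W FR=S RL=S RR=S

start t=0: FL=W FR=W RL=S RR=S
cmd 1: advance +8 → t=8, phase=(5,7,1,1) → FL=W FR=W RL=S RR=S
cmd 2: advance +3 → t=11, phase=(0,2,4,4) → FL=S FR=S RL=W RR=W
cmd 3: advance +5 → t=16, phase=(5,7,1,1) → FL=W FR=W RL=S RR=S
cmd 4: advance +7 → t=23, phase=(4,6,0,0) → FL=W FR=W RL=S RR=S
cmd 5: advance +7 → t=30, phase=(3,5,7,7) → FL=W FR=W RL=W RR=W
cmd 6: advance +3 → t=33, phase=(6,0,2,2) → FL=W FR=S RL=S RR=S


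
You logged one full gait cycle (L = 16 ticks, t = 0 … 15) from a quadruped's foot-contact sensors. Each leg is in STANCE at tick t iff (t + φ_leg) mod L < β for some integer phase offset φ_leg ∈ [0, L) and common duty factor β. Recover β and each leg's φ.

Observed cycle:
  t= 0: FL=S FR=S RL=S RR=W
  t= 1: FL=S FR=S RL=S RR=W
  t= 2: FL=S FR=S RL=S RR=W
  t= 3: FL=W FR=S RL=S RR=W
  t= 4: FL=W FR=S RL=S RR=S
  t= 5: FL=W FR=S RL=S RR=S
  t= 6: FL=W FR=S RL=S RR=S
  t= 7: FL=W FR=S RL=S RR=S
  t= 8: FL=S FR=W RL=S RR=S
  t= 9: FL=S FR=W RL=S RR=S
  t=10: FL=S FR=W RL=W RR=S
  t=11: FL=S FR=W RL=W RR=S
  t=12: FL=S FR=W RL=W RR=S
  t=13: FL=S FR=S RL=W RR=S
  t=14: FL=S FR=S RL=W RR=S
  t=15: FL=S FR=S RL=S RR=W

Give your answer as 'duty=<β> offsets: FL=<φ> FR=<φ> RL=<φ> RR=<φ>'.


duty=11 offsets: FL=8 FR=3 RL=1 RR=12

duty β = stance ticks per leg = 11
FL: stance ticks = 11; W→S at t=8 → φ=8
FR: stance ticks = 11; W→S at t=13 → φ=3
RL: stance ticks = 11; W→S at t=15 → φ=1
RR: stance ticks = 11; W→S at t=4 → φ=12


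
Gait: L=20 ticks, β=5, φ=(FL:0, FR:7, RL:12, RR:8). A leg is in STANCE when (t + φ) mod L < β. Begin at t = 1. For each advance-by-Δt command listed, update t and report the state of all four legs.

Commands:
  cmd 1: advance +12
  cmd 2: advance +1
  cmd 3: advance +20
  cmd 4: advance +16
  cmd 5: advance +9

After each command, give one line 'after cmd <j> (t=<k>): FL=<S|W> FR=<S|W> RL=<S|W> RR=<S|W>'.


start t=1: FL=S FR=W RL=W RR=W
cmd 1: advance +12 → t=13, phase=(13,0,5,1) → FL=W FR=S RL=W RR=S
cmd 2: advance +1 → t=14, phase=(14,1,6,2) → FL=W FR=S RL=W RR=S
cmd 3: advance +20 → t=34, phase=(14,1,6,2) → FL=W FR=S RL=W RR=S
cmd 4: advance +16 → t=50, phase=(10,17,2,18) → FL=W FR=W RL=S RR=W
cmd 5: advance +9 → t=59, phase=(19,6,11,7) → FL=W FR=W RL=W RR=W

after cmd 1 (t=13): FL=W FR=S RL=W RR=S
after cmd 2 (t=14): FL=W FR=S RL=W RR=S
after cmd 3 (t=34): FL=W FR=S RL=W RR=S
after cmd 4 (t=50): FL=W FR=W RL=S RR=W
after cmd 5 (t=59): FL=W FR=W RL=W RR=W


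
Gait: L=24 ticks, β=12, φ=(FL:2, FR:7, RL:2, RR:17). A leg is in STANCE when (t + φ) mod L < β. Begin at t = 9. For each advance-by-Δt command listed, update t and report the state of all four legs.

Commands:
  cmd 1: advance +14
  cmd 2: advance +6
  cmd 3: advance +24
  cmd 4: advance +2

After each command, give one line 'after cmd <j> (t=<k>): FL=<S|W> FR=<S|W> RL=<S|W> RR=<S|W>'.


start t=9: FL=S FR=W RL=S RR=S
cmd 1: advance +14 → t=23, phase=(1,6,1,16) → FL=S FR=S RL=S RR=W
cmd 2: advance +6 → t=29, phase=(7,12,7,22) → FL=S FR=W RL=S RR=W
cmd 3: advance +24 → t=53, phase=(7,12,7,22) → FL=S FR=W RL=S RR=W
cmd 4: advance +2 → t=55, phase=(9,14,9,0) → FL=S FR=W RL=S RR=S

after cmd 1 (t=23): FL=S FR=S RL=S RR=W
after cmd 2 (t=29): FL=S FR=W RL=S RR=W
after cmd 3 (t=53): FL=S FR=W RL=S RR=W
after cmd 4 (t=55): FL=S FR=W RL=S RR=S


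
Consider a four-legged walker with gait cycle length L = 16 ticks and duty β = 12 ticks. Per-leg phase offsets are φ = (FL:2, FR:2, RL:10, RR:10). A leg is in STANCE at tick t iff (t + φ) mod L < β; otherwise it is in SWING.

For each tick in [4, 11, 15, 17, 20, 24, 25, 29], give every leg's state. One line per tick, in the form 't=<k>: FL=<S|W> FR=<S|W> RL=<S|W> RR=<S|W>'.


t=4: phase=(6,6,14,14) vs β=12 → FL=S FR=S RL=W RR=W
t=11: phase=(13,13,5,5) vs β=12 → FL=W FR=W RL=S RR=S
t=15: phase=(1,1,9,9) vs β=12 → FL=S FR=S RL=S RR=S
t=17: phase=(3,3,11,11) vs β=12 → FL=S FR=S RL=S RR=S
t=20: phase=(6,6,14,14) vs β=12 → FL=S FR=S RL=W RR=W
t=24: phase=(10,10,2,2) vs β=12 → FL=S FR=S RL=S RR=S
t=25: phase=(11,11,3,3) vs β=12 → FL=S FR=S RL=S RR=S
t=29: phase=(15,15,7,7) vs β=12 → FL=W FR=W RL=S RR=S

t=4: FL=S FR=S RL=W RR=W
t=11: FL=W FR=W RL=S RR=S
t=15: FL=S FR=S RL=S RR=S
t=17: FL=S FR=S RL=S RR=S
t=20: FL=S FR=S RL=W RR=W
t=24: FL=S FR=S RL=S RR=S
t=25: FL=S FR=S RL=S RR=S
t=29: FL=W FR=W RL=S RR=S


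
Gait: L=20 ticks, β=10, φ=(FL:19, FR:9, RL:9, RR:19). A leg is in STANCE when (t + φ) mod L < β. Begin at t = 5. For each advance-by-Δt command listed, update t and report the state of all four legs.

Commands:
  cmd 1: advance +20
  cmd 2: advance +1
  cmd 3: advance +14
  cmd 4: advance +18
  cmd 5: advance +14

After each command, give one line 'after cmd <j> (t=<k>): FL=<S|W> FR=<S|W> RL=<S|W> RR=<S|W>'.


start t=5: FL=S FR=W RL=W RR=S
cmd 1: advance +20 → t=25, phase=(4,14,14,4) → FL=S FR=W RL=W RR=S
cmd 2: advance +1 → t=26, phase=(5,15,15,5) → FL=S FR=W RL=W RR=S
cmd 3: advance +14 → t=40, phase=(19,9,9,19) → FL=W FR=S RL=S RR=W
cmd 4: advance +18 → t=58, phase=(17,7,7,17) → FL=W FR=S RL=S RR=W
cmd 5: advance +14 → t=72, phase=(11,1,1,11) → FL=W FR=S RL=S RR=W

after cmd 1 (t=25): FL=S FR=W RL=W RR=S
after cmd 2 (t=26): FL=S FR=W RL=W RR=S
after cmd 3 (t=40): FL=W FR=S RL=S RR=W
after cmd 4 (t=58): FL=W FR=S RL=S RR=W
after cmd 5 (t=72): FL=W FR=S RL=S RR=W


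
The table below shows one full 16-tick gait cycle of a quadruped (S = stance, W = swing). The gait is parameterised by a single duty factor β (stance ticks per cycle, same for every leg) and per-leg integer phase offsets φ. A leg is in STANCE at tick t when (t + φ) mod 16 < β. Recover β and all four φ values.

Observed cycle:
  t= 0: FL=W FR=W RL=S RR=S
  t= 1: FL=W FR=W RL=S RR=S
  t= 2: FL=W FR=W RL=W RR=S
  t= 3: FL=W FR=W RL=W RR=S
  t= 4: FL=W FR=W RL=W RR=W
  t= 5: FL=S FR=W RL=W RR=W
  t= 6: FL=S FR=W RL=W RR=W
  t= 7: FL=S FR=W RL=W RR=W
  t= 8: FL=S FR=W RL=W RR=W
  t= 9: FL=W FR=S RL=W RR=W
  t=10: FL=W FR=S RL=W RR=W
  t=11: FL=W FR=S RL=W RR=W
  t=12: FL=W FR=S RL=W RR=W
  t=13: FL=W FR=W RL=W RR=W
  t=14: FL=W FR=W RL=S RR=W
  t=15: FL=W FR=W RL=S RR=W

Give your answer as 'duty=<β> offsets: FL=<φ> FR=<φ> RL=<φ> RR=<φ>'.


duty β = stance ticks per leg = 4
FL: stance ticks = 4; W→S at t=5 → φ=11
FR: stance ticks = 4; W→S at t=9 → φ=7
RL: stance ticks = 4; W→S at t=14 → φ=2
RR: stance ticks = 4; W→S at t=0 → φ=0

duty=4 offsets: FL=11 FR=7 RL=2 RR=0


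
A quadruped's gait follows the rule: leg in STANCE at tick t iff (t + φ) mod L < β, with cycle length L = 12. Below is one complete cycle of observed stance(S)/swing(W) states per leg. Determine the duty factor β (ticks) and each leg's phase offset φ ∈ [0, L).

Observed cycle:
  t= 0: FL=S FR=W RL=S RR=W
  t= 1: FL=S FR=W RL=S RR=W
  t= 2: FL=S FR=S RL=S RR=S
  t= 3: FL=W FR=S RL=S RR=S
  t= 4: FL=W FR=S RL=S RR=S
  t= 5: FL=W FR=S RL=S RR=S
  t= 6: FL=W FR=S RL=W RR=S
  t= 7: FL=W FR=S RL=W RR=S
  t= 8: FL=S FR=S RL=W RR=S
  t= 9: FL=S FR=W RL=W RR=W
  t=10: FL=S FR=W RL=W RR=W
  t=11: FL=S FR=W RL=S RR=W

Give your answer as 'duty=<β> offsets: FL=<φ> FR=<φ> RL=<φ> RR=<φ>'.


duty β = stance ticks per leg = 7
FL: stance ticks = 7; W→S at t=8 → φ=4
FR: stance ticks = 7; W→S at t=2 → φ=10
RL: stance ticks = 7; W→S at t=11 → φ=1
RR: stance ticks = 7; W→S at t=2 → φ=10

duty=7 offsets: FL=4 FR=10 RL=1 RR=10


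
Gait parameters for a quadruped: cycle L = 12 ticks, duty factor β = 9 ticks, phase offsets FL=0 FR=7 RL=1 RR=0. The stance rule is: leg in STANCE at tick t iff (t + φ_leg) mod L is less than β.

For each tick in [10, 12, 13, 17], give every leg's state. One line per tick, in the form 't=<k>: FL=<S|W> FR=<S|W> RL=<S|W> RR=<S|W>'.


t=10: FL=W FR=S RL=W RR=W
t=12: FL=S FR=S RL=S RR=S
t=13: FL=S FR=S RL=S RR=S
t=17: FL=S FR=S RL=S RR=S

t=10: phase=(10,5,11,10) vs β=9 → FL=W FR=S RL=W RR=W
t=12: phase=(0,7,1,0) vs β=9 → FL=S FR=S RL=S RR=S
t=13: phase=(1,8,2,1) vs β=9 → FL=S FR=S RL=S RR=S
t=17: phase=(5,0,6,5) vs β=9 → FL=S FR=S RL=S RR=S


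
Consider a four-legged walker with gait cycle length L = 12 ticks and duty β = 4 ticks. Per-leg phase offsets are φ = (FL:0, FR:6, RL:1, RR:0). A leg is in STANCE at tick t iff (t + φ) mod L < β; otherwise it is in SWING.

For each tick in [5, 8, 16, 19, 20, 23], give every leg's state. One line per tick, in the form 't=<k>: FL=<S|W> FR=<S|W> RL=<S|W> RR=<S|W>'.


t=5: FL=W FR=W RL=W RR=W
t=8: FL=W FR=S RL=W RR=W
t=16: FL=W FR=W RL=W RR=W
t=19: FL=W FR=S RL=W RR=W
t=20: FL=W FR=S RL=W RR=W
t=23: FL=W FR=W RL=S RR=W

t=5: phase=(5,11,6,5) vs β=4 → FL=W FR=W RL=W RR=W
t=8: phase=(8,2,9,8) vs β=4 → FL=W FR=S RL=W RR=W
t=16: phase=(4,10,5,4) vs β=4 → FL=W FR=W RL=W RR=W
t=19: phase=(7,1,8,7) vs β=4 → FL=W FR=S RL=W RR=W
t=20: phase=(8,2,9,8) vs β=4 → FL=W FR=S RL=W RR=W
t=23: phase=(11,5,0,11) vs β=4 → FL=W FR=W RL=S RR=W


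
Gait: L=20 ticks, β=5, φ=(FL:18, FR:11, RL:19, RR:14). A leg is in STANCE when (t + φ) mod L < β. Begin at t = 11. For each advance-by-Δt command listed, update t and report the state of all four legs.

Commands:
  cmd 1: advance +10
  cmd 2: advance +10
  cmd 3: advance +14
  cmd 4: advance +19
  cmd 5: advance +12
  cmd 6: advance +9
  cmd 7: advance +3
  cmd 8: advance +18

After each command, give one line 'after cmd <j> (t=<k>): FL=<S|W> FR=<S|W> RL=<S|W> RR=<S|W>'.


start t=11: FL=W FR=S RL=W RR=W
cmd 1: advance +10 → t=21, phase=(19,12,0,15) → FL=W FR=W RL=S RR=W
cmd 2: advance +10 → t=31, phase=(9,2,10,5) → FL=W FR=S RL=W RR=W
cmd 3: advance +14 → t=45, phase=(3,16,4,19) → FL=S FR=W RL=S RR=W
cmd 4: advance +19 → t=64, phase=(2,15,3,18) → FL=S FR=W RL=S RR=W
cmd 5: advance +12 → t=76, phase=(14,7,15,10) → FL=W FR=W RL=W RR=W
cmd 6: advance +9 → t=85, phase=(3,16,4,19) → FL=S FR=W RL=S RR=W
cmd 7: advance +3 → t=88, phase=(6,19,7,2) → FL=W FR=W RL=W RR=S
cmd 8: advance +18 → t=106, phase=(4,17,5,0) → FL=S FR=W RL=W RR=S

after cmd 1 (t=21): FL=W FR=W RL=S RR=W
after cmd 2 (t=31): FL=W FR=S RL=W RR=W
after cmd 3 (t=45): FL=S FR=W RL=S RR=W
after cmd 4 (t=64): FL=S FR=W RL=S RR=W
after cmd 5 (t=76): FL=W FR=W RL=W RR=W
after cmd 6 (t=85): FL=S FR=W RL=S RR=W
after cmd 7 (t=88): FL=W FR=W RL=W RR=S
after cmd 8 (t=106): FL=S FR=W RL=W RR=S


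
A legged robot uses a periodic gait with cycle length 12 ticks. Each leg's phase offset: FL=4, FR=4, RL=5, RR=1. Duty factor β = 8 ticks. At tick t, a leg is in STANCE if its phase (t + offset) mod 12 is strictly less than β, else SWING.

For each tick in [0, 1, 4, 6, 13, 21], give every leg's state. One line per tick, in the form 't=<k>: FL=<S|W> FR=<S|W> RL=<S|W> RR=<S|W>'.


t=0: phase=(4,4,5,1) vs β=8 → FL=S FR=S RL=S RR=S
t=1: phase=(5,5,6,2) vs β=8 → FL=S FR=S RL=S RR=S
t=4: phase=(8,8,9,5) vs β=8 → FL=W FR=W RL=W RR=S
t=6: phase=(10,10,11,7) vs β=8 → FL=W FR=W RL=W RR=S
t=13: phase=(5,5,6,2) vs β=8 → FL=S FR=S RL=S RR=S
t=21: phase=(1,1,2,10) vs β=8 → FL=S FR=S RL=S RR=W

t=0: FL=S FR=S RL=S RR=S
t=1: FL=S FR=S RL=S RR=S
t=4: FL=W FR=W RL=W RR=S
t=6: FL=W FR=W RL=W RR=S
t=13: FL=S FR=S RL=S RR=S
t=21: FL=S FR=S RL=S RR=W


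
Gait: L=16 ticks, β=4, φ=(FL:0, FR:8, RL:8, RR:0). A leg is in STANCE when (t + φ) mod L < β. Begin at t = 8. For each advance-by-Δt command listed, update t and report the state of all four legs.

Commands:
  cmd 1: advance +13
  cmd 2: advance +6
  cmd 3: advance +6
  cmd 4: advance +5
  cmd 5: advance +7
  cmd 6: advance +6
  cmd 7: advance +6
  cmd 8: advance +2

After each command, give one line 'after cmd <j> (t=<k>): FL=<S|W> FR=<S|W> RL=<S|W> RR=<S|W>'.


start t=8: FL=W FR=S RL=S RR=W
cmd 1: advance +13 → t=21, phase=(5,13,13,5) → FL=W FR=W RL=W RR=W
cmd 2: advance +6 → t=27, phase=(11,3,3,11) → FL=W FR=S RL=S RR=W
cmd 3: advance +6 → t=33, phase=(1,9,9,1) → FL=S FR=W RL=W RR=S
cmd 4: advance +5 → t=38, phase=(6,14,14,6) → FL=W FR=W RL=W RR=W
cmd 5: advance +7 → t=45, phase=(13,5,5,13) → FL=W FR=W RL=W RR=W
cmd 6: advance +6 → t=51, phase=(3,11,11,3) → FL=S FR=W RL=W RR=S
cmd 7: advance +6 → t=57, phase=(9,1,1,9) → FL=W FR=S RL=S RR=W
cmd 8: advance +2 → t=59, phase=(11,3,3,11) → FL=W FR=S RL=S RR=W

after cmd 1 (t=21): FL=W FR=W RL=W RR=W
after cmd 2 (t=27): FL=W FR=S RL=S RR=W
after cmd 3 (t=33): FL=S FR=W RL=W RR=S
after cmd 4 (t=38): FL=W FR=W RL=W RR=W
after cmd 5 (t=45): FL=W FR=W RL=W RR=W
after cmd 6 (t=51): FL=S FR=W RL=W RR=S
after cmd 7 (t=57): FL=W FR=S RL=S RR=W
after cmd 8 (t=59): FL=W FR=S RL=S RR=W


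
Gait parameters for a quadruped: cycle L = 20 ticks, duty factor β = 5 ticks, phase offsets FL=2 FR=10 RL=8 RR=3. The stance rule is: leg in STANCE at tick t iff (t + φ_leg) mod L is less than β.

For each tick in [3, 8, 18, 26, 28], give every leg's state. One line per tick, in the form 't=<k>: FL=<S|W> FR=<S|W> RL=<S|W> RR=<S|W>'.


t=3: FL=W FR=W RL=W RR=W
t=8: FL=W FR=W RL=W RR=W
t=18: FL=S FR=W RL=W RR=S
t=26: FL=W FR=W RL=W RR=W
t=28: FL=W FR=W RL=W RR=W

t=3: phase=(5,13,11,6) vs β=5 → FL=W FR=W RL=W RR=W
t=8: phase=(10,18,16,11) vs β=5 → FL=W FR=W RL=W RR=W
t=18: phase=(0,8,6,1) vs β=5 → FL=S FR=W RL=W RR=S
t=26: phase=(8,16,14,9) vs β=5 → FL=W FR=W RL=W RR=W
t=28: phase=(10,18,16,11) vs β=5 → FL=W FR=W RL=W RR=W


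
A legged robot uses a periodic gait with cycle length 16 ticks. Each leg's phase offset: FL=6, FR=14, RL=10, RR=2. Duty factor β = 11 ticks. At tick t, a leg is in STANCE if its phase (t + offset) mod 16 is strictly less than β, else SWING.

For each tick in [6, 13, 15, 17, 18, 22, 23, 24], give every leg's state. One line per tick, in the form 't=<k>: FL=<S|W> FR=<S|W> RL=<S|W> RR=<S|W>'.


t=6: FL=W FR=S RL=S RR=S
t=13: FL=S FR=W RL=S RR=W
t=15: FL=S FR=W RL=S RR=S
t=17: FL=S FR=W RL=W RR=S
t=18: FL=S FR=S RL=W RR=S
t=22: FL=W FR=S RL=S RR=S
t=23: FL=W FR=S RL=S RR=S
t=24: FL=W FR=S RL=S RR=S

t=6: phase=(12,4,0,8) vs β=11 → FL=W FR=S RL=S RR=S
t=13: phase=(3,11,7,15) vs β=11 → FL=S FR=W RL=S RR=W
t=15: phase=(5,13,9,1) vs β=11 → FL=S FR=W RL=S RR=S
t=17: phase=(7,15,11,3) vs β=11 → FL=S FR=W RL=W RR=S
t=18: phase=(8,0,12,4) vs β=11 → FL=S FR=S RL=W RR=S
t=22: phase=(12,4,0,8) vs β=11 → FL=W FR=S RL=S RR=S
t=23: phase=(13,5,1,9) vs β=11 → FL=W FR=S RL=S RR=S
t=24: phase=(14,6,2,10) vs β=11 → FL=W FR=S RL=S RR=S


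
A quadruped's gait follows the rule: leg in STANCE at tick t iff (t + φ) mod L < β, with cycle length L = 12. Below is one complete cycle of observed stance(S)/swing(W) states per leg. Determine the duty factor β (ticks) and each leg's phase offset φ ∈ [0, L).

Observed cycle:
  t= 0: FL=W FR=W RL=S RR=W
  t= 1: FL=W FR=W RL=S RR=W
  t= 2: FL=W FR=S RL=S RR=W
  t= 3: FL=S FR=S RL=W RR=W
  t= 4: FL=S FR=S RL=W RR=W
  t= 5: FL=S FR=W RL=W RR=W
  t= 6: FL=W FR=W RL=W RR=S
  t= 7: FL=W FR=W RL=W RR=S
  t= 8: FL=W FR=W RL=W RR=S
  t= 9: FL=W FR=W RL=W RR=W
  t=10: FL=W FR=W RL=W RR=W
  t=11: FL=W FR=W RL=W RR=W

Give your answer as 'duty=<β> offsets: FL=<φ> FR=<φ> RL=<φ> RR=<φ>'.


duty=3 offsets: FL=9 FR=10 RL=0 RR=6

duty β = stance ticks per leg = 3
FL: stance ticks = 3; W→S at t=3 → φ=9
FR: stance ticks = 3; W→S at t=2 → φ=10
RL: stance ticks = 3; W→S at t=0 → φ=0
RR: stance ticks = 3; W→S at t=6 → φ=6


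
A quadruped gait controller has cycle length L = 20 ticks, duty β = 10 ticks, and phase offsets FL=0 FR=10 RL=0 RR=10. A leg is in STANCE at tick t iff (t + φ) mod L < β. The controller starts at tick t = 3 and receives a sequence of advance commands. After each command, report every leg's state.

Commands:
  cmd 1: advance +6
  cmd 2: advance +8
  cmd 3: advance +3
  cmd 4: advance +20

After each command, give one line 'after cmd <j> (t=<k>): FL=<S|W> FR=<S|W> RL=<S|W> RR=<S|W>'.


start t=3: FL=S FR=W RL=S RR=W
cmd 1: advance +6 → t=9, phase=(9,19,9,19) → FL=S FR=W RL=S RR=W
cmd 2: advance +8 → t=17, phase=(17,7,17,7) → FL=W FR=S RL=W RR=S
cmd 3: advance +3 → t=20, phase=(0,10,0,10) → FL=S FR=W RL=S RR=W
cmd 4: advance +20 → t=40, phase=(0,10,0,10) → FL=S FR=W RL=S RR=W

after cmd 1 (t=9): FL=S FR=W RL=S RR=W
after cmd 2 (t=17): FL=W FR=S RL=W RR=S
after cmd 3 (t=20): FL=S FR=W RL=S RR=W
after cmd 4 (t=40): FL=S FR=W RL=S RR=W


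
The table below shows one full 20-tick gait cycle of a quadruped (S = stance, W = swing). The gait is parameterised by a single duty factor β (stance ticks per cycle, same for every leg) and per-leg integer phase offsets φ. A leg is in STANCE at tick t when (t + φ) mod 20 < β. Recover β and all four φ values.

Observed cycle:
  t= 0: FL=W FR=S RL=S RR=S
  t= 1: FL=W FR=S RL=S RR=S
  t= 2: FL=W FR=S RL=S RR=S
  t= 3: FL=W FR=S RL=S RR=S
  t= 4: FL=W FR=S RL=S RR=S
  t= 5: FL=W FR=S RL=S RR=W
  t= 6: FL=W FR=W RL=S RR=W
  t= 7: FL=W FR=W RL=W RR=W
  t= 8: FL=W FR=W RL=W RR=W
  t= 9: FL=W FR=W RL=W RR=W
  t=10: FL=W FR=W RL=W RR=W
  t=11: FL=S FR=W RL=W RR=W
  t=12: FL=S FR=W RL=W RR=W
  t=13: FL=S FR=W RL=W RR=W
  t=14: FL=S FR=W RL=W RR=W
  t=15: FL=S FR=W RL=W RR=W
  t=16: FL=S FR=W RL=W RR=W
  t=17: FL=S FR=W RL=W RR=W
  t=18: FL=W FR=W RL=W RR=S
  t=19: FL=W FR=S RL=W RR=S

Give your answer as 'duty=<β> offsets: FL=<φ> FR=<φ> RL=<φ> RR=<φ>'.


duty β = stance ticks per leg = 7
FL: stance ticks = 7; W→S at t=11 → φ=9
FR: stance ticks = 7; W→S at t=19 → φ=1
RL: stance ticks = 7; W→S at t=0 → φ=0
RR: stance ticks = 7; W→S at t=18 → φ=2

duty=7 offsets: FL=9 FR=1 RL=0 RR=2


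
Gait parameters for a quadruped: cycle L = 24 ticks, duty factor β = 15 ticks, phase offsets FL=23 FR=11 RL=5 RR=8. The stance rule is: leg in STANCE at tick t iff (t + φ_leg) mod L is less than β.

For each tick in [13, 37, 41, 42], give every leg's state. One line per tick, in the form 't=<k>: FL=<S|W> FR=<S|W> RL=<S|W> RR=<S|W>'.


t=13: phase=(12,0,18,21) vs β=15 → FL=S FR=S RL=W RR=W
t=37: phase=(12,0,18,21) vs β=15 → FL=S FR=S RL=W RR=W
t=41: phase=(16,4,22,1) vs β=15 → FL=W FR=S RL=W RR=S
t=42: phase=(17,5,23,2) vs β=15 → FL=W FR=S RL=W RR=S

t=13: FL=S FR=S RL=W RR=W
t=37: FL=S FR=S RL=W RR=W
t=41: FL=W FR=S RL=W RR=S
t=42: FL=W FR=S RL=W RR=S


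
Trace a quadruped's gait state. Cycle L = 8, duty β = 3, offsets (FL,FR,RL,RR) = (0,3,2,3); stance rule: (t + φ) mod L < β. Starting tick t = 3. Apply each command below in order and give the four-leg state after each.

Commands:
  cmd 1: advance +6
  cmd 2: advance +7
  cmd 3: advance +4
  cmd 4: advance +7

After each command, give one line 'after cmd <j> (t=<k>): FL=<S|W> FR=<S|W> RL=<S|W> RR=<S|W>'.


after cmd 1 (t=9): FL=S FR=W RL=W RR=W
after cmd 2 (t=16): FL=S FR=W RL=S RR=W
after cmd 3 (t=20): FL=W FR=W RL=W RR=W
after cmd 4 (t=27): FL=W FR=W RL=W RR=W

start t=3: FL=W FR=W RL=W RR=W
cmd 1: advance +6 → t=9, phase=(1,4,3,4) → FL=S FR=W RL=W RR=W
cmd 2: advance +7 → t=16, phase=(0,3,2,3) → FL=S FR=W RL=S RR=W
cmd 3: advance +4 → t=20, phase=(4,7,6,7) → FL=W FR=W RL=W RR=W
cmd 4: advance +7 → t=27, phase=(3,6,5,6) → FL=W FR=W RL=W RR=W


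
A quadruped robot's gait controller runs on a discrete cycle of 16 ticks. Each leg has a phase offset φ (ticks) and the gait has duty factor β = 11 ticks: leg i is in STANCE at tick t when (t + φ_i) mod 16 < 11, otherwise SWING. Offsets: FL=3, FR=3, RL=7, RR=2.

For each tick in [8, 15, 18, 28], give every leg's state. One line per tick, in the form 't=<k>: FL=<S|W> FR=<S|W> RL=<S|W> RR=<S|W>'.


t=8: FL=W FR=W RL=W RR=S
t=15: FL=S FR=S RL=S RR=S
t=18: FL=S FR=S RL=S RR=S
t=28: FL=W FR=W RL=S RR=W

t=8: phase=(11,11,15,10) vs β=11 → FL=W FR=W RL=W RR=S
t=15: phase=(2,2,6,1) vs β=11 → FL=S FR=S RL=S RR=S
t=18: phase=(5,5,9,4) vs β=11 → FL=S FR=S RL=S RR=S
t=28: phase=(15,15,3,14) vs β=11 → FL=W FR=W RL=S RR=W


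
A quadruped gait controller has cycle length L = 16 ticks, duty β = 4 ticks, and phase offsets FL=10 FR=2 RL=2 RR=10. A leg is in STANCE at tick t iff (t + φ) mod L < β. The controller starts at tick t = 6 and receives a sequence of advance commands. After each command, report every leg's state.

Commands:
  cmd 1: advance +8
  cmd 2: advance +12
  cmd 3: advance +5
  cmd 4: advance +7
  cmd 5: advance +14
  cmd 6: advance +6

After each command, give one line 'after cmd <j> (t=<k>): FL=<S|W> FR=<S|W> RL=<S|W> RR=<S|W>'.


after cmd 1 (t=14): FL=W FR=S RL=S RR=W
after cmd 2 (t=26): FL=W FR=W RL=W RR=W
after cmd 3 (t=31): FL=W FR=S RL=S RR=W
after cmd 4 (t=38): FL=S FR=W RL=W RR=S
after cmd 5 (t=52): FL=W FR=W RL=W RR=W
after cmd 6 (t=58): FL=W FR=W RL=W RR=W

start t=6: FL=S FR=W RL=W RR=S
cmd 1: advance +8 → t=14, phase=(8,0,0,8) → FL=W FR=S RL=S RR=W
cmd 2: advance +12 → t=26, phase=(4,12,12,4) → FL=W FR=W RL=W RR=W
cmd 3: advance +5 → t=31, phase=(9,1,1,9) → FL=W FR=S RL=S RR=W
cmd 4: advance +7 → t=38, phase=(0,8,8,0) → FL=S FR=W RL=W RR=S
cmd 5: advance +14 → t=52, phase=(14,6,6,14) → FL=W FR=W RL=W RR=W
cmd 6: advance +6 → t=58, phase=(4,12,12,4) → FL=W FR=W RL=W RR=W


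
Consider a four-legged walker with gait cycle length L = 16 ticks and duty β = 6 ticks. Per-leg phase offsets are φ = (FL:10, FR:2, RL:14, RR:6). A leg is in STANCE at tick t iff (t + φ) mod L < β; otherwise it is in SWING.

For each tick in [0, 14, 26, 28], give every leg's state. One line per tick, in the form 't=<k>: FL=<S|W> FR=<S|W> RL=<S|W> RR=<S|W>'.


t=0: phase=(10,2,14,6) vs β=6 → FL=W FR=S RL=W RR=W
t=14: phase=(8,0,12,4) vs β=6 → FL=W FR=S RL=W RR=S
t=26: phase=(4,12,8,0) vs β=6 → FL=S FR=W RL=W RR=S
t=28: phase=(6,14,10,2) vs β=6 → FL=W FR=W RL=W RR=S

t=0: FL=W FR=S RL=W RR=W
t=14: FL=W FR=S RL=W RR=S
t=26: FL=S FR=W RL=W RR=S
t=28: FL=W FR=W RL=W RR=S


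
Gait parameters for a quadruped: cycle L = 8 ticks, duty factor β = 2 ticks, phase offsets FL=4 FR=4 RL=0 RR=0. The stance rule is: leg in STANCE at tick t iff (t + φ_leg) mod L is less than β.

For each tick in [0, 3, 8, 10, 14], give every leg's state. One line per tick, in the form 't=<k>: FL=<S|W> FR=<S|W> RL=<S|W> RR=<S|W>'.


t=0: phase=(4,4,0,0) vs β=2 → FL=W FR=W RL=S RR=S
t=3: phase=(7,7,3,3) vs β=2 → FL=W FR=W RL=W RR=W
t=8: phase=(4,4,0,0) vs β=2 → FL=W FR=W RL=S RR=S
t=10: phase=(6,6,2,2) vs β=2 → FL=W FR=W RL=W RR=W
t=14: phase=(2,2,6,6) vs β=2 → FL=W FR=W RL=W RR=W

t=0: FL=W FR=W RL=S RR=S
t=3: FL=W FR=W RL=W RR=W
t=8: FL=W FR=W RL=S RR=S
t=10: FL=W FR=W RL=W RR=W
t=14: FL=W FR=W RL=W RR=W


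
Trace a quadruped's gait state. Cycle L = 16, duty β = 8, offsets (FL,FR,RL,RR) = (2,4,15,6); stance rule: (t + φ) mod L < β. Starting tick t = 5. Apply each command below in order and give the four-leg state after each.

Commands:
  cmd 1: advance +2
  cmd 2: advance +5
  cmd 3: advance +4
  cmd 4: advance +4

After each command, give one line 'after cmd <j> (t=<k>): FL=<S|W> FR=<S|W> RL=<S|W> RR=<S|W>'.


after cmd 1 (t=7): FL=W FR=W RL=S RR=W
after cmd 2 (t=12): FL=W FR=S RL=W RR=S
after cmd 3 (t=16): FL=S FR=S RL=W RR=S
after cmd 4 (t=20): FL=S FR=W RL=S RR=W

start t=5: FL=S FR=W RL=S RR=W
cmd 1: advance +2 → t=7, phase=(9,11,6,13) → FL=W FR=W RL=S RR=W
cmd 2: advance +5 → t=12, phase=(14,0,11,2) → FL=W FR=S RL=W RR=S
cmd 3: advance +4 → t=16, phase=(2,4,15,6) → FL=S FR=S RL=W RR=S
cmd 4: advance +4 → t=20, phase=(6,8,3,10) → FL=S FR=W RL=S RR=W


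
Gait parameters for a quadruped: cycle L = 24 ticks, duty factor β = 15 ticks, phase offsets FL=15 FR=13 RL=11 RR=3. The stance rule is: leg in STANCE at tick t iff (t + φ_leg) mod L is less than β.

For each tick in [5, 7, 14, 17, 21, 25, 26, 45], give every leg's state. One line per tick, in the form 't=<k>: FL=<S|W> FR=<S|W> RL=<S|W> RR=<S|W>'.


t=5: phase=(20,18,16,8) vs β=15 → FL=W FR=W RL=W RR=S
t=7: phase=(22,20,18,10) vs β=15 → FL=W FR=W RL=W RR=S
t=14: phase=(5,3,1,17) vs β=15 → FL=S FR=S RL=S RR=W
t=17: phase=(8,6,4,20) vs β=15 → FL=S FR=S RL=S RR=W
t=21: phase=(12,10,8,0) vs β=15 → FL=S FR=S RL=S RR=S
t=25: phase=(16,14,12,4) vs β=15 → FL=W FR=S RL=S RR=S
t=26: phase=(17,15,13,5) vs β=15 → FL=W FR=W RL=S RR=S
t=45: phase=(12,10,8,0) vs β=15 → FL=S FR=S RL=S RR=S

t=5: FL=W FR=W RL=W RR=S
t=7: FL=W FR=W RL=W RR=S
t=14: FL=S FR=S RL=S RR=W
t=17: FL=S FR=S RL=S RR=W
t=21: FL=S FR=S RL=S RR=S
t=25: FL=W FR=S RL=S RR=S
t=26: FL=W FR=W RL=S RR=S
t=45: FL=S FR=S RL=S RR=S


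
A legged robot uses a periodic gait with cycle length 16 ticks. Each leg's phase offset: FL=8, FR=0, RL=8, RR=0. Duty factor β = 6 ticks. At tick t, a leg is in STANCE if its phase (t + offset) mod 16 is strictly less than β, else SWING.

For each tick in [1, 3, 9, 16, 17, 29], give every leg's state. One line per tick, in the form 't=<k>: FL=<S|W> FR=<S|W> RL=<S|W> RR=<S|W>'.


t=1: phase=(9,1,9,1) vs β=6 → FL=W FR=S RL=W RR=S
t=3: phase=(11,3,11,3) vs β=6 → FL=W FR=S RL=W RR=S
t=9: phase=(1,9,1,9) vs β=6 → FL=S FR=W RL=S RR=W
t=16: phase=(8,0,8,0) vs β=6 → FL=W FR=S RL=W RR=S
t=17: phase=(9,1,9,1) vs β=6 → FL=W FR=S RL=W RR=S
t=29: phase=(5,13,5,13) vs β=6 → FL=S FR=W RL=S RR=W

t=1: FL=W FR=S RL=W RR=S
t=3: FL=W FR=S RL=W RR=S
t=9: FL=S FR=W RL=S RR=W
t=16: FL=W FR=S RL=W RR=S
t=17: FL=W FR=S RL=W RR=S
t=29: FL=S FR=W RL=S RR=W


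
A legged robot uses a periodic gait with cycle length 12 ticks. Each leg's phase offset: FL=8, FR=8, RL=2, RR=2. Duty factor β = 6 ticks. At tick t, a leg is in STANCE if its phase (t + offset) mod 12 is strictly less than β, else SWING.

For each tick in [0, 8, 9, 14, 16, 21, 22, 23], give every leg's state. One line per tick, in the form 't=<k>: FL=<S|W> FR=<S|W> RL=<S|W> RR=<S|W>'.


t=0: phase=(8,8,2,2) vs β=6 → FL=W FR=W RL=S RR=S
t=8: phase=(4,4,10,10) vs β=6 → FL=S FR=S RL=W RR=W
t=9: phase=(5,5,11,11) vs β=6 → FL=S FR=S RL=W RR=W
t=14: phase=(10,10,4,4) vs β=6 → FL=W FR=W RL=S RR=S
t=16: phase=(0,0,6,6) vs β=6 → FL=S FR=S RL=W RR=W
t=21: phase=(5,5,11,11) vs β=6 → FL=S FR=S RL=W RR=W
t=22: phase=(6,6,0,0) vs β=6 → FL=W FR=W RL=S RR=S
t=23: phase=(7,7,1,1) vs β=6 → FL=W FR=W RL=S RR=S

t=0: FL=W FR=W RL=S RR=S
t=8: FL=S FR=S RL=W RR=W
t=9: FL=S FR=S RL=W RR=W
t=14: FL=W FR=W RL=S RR=S
t=16: FL=S FR=S RL=W RR=W
t=21: FL=S FR=S RL=W RR=W
t=22: FL=W FR=W RL=S RR=S
t=23: FL=W FR=W RL=S RR=S


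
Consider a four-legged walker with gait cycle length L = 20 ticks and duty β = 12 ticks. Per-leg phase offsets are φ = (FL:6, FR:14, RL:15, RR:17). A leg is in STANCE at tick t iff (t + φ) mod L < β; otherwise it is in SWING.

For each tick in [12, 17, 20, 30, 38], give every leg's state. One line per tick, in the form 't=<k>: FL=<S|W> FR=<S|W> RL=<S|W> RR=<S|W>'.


t=12: phase=(18,6,7,9) vs β=12 → FL=W FR=S RL=S RR=S
t=17: phase=(3,11,12,14) vs β=12 → FL=S FR=S RL=W RR=W
t=20: phase=(6,14,15,17) vs β=12 → FL=S FR=W RL=W RR=W
t=30: phase=(16,4,5,7) vs β=12 → FL=W FR=S RL=S RR=S
t=38: phase=(4,12,13,15) vs β=12 → FL=S FR=W RL=W RR=W

t=12: FL=W FR=S RL=S RR=S
t=17: FL=S FR=S RL=W RR=W
t=20: FL=S FR=W RL=W RR=W
t=30: FL=W FR=S RL=S RR=S
t=38: FL=S FR=W RL=W RR=W


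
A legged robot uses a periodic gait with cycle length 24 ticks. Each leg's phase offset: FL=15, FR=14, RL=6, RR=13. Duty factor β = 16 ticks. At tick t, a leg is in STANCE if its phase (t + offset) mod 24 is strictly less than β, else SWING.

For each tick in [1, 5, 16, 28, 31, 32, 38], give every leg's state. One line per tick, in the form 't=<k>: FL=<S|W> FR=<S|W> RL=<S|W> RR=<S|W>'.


t=1: FL=W FR=S RL=S RR=S
t=5: FL=W FR=W RL=S RR=W
t=16: FL=S FR=S RL=W RR=S
t=28: FL=W FR=W RL=S RR=W
t=31: FL=W FR=W RL=S RR=W
t=32: FL=W FR=W RL=S RR=W
t=38: FL=S FR=S RL=W RR=S

t=1: phase=(16,15,7,14) vs β=16 → FL=W FR=S RL=S RR=S
t=5: phase=(20,19,11,18) vs β=16 → FL=W FR=W RL=S RR=W
t=16: phase=(7,6,22,5) vs β=16 → FL=S FR=S RL=W RR=S
t=28: phase=(19,18,10,17) vs β=16 → FL=W FR=W RL=S RR=W
t=31: phase=(22,21,13,20) vs β=16 → FL=W FR=W RL=S RR=W
t=32: phase=(23,22,14,21) vs β=16 → FL=W FR=W RL=S RR=W
t=38: phase=(5,4,20,3) vs β=16 → FL=S FR=S RL=W RR=S


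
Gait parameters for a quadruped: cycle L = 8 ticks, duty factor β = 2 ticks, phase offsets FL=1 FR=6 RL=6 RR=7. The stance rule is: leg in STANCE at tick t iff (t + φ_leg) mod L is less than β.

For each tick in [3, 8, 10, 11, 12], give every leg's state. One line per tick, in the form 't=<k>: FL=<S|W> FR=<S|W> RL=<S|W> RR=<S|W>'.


t=3: phase=(4,1,1,2) vs β=2 → FL=W FR=S RL=S RR=W
t=8: phase=(1,6,6,7) vs β=2 → FL=S FR=W RL=W RR=W
t=10: phase=(3,0,0,1) vs β=2 → FL=W FR=S RL=S RR=S
t=11: phase=(4,1,1,2) vs β=2 → FL=W FR=S RL=S RR=W
t=12: phase=(5,2,2,3) vs β=2 → FL=W FR=W RL=W RR=W

t=3: FL=W FR=S RL=S RR=W
t=8: FL=S FR=W RL=W RR=W
t=10: FL=W FR=S RL=S RR=S
t=11: FL=W FR=S RL=S RR=W
t=12: FL=W FR=W RL=W RR=W


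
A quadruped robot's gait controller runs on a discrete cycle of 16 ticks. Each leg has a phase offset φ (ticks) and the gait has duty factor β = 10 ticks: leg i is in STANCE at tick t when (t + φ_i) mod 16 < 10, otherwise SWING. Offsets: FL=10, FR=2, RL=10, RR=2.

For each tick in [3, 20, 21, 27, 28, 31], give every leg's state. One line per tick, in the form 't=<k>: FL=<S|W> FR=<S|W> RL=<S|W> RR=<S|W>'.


t=3: phase=(13,5,13,5) vs β=10 → FL=W FR=S RL=W RR=S
t=20: phase=(14,6,14,6) vs β=10 → FL=W FR=S RL=W RR=S
t=21: phase=(15,7,15,7) vs β=10 → FL=W FR=S RL=W RR=S
t=27: phase=(5,13,5,13) vs β=10 → FL=S FR=W RL=S RR=W
t=28: phase=(6,14,6,14) vs β=10 → FL=S FR=W RL=S RR=W
t=31: phase=(9,1,9,1) vs β=10 → FL=S FR=S RL=S RR=S

t=3: FL=W FR=S RL=W RR=S
t=20: FL=W FR=S RL=W RR=S
t=21: FL=W FR=S RL=W RR=S
t=27: FL=S FR=W RL=S RR=W
t=28: FL=S FR=W RL=S RR=W
t=31: FL=S FR=S RL=S RR=S


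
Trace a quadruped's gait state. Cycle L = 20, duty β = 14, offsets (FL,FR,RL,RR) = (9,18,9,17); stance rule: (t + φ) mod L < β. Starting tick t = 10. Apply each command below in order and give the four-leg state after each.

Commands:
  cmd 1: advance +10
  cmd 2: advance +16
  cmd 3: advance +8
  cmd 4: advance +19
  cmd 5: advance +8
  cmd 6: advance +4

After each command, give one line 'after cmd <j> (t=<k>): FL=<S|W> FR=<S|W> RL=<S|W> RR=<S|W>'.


after cmd 1 (t=20): FL=S FR=W RL=S RR=W
after cmd 2 (t=36): FL=S FR=W RL=S RR=S
after cmd 3 (t=44): FL=S FR=S RL=S RR=S
after cmd 4 (t=63): FL=S FR=S RL=S RR=S
after cmd 5 (t=71): FL=S FR=S RL=S RR=S
after cmd 6 (t=75): FL=S FR=S RL=S RR=S

start t=10: FL=W FR=S RL=W RR=S
cmd 1: advance +10 → t=20, phase=(9,18,9,17) → FL=S FR=W RL=S RR=W
cmd 2: advance +16 → t=36, phase=(5,14,5,13) → FL=S FR=W RL=S RR=S
cmd 3: advance +8 → t=44, phase=(13,2,13,1) → FL=S FR=S RL=S RR=S
cmd 4: advance +19 → t=63, phase=(12,1,12,0) → FL=S FR=S RL=S RR=S
cmd 5: advance +8 → t=71, phase=(0,9,0,8) → FL=S FR=S RL=S RR=S
cmd 6: advance +4 → t=75, phase=(4,13,4,12) → FL=S FR=S RL=S RR=S


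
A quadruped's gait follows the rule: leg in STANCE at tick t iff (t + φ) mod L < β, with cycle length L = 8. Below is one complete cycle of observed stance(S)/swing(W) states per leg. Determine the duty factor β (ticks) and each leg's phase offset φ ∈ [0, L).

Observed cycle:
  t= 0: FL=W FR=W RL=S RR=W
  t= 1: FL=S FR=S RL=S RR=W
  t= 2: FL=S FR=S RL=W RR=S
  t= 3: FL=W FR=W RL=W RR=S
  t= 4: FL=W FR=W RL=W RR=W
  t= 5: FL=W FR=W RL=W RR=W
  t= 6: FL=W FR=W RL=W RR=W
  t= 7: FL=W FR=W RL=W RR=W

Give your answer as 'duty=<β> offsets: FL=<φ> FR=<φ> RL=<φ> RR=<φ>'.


duty=2 offsets: FL=7 FR=7 RL=0 RR=6

duty β = stance ticks per leg = 2
FL: stance ticks = 2; W→S at t=1 → φ=7
FR: stance ticks = 2; W→S at t=1 → φ=7
RL: stance ticks = 2; W→S at t=0 → φ=0
RR: stance ticks = 2; W→S at t=2 → φ=6


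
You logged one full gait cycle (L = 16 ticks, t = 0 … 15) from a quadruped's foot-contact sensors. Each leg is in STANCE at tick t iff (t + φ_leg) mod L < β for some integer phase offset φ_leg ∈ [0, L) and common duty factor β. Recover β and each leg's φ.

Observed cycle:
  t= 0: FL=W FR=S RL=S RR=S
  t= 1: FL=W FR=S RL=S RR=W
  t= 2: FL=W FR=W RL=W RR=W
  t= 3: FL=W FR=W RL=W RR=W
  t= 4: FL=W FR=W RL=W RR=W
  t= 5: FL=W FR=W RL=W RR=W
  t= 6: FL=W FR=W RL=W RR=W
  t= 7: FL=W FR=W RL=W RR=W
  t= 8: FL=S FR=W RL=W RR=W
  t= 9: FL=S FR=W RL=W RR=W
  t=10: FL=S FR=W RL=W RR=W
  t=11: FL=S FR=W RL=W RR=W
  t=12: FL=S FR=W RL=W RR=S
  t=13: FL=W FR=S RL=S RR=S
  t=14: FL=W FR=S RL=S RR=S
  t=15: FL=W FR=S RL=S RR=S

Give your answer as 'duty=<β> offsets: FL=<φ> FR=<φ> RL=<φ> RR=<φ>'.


duty β = stance ticks per leg = 5
FL: stance ticks = 5; W→S at t=8 → φ=8
FR: stance ticks = 5; W→S at t=13 → φ=3
RL: stance ticks = 5; W→S at t=13 → φ=3
RR: stance ticks = 5; W→S at t=12 → φ=4

duty=5 offsets: FL=8 FR=3 RL=3 RR=4
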